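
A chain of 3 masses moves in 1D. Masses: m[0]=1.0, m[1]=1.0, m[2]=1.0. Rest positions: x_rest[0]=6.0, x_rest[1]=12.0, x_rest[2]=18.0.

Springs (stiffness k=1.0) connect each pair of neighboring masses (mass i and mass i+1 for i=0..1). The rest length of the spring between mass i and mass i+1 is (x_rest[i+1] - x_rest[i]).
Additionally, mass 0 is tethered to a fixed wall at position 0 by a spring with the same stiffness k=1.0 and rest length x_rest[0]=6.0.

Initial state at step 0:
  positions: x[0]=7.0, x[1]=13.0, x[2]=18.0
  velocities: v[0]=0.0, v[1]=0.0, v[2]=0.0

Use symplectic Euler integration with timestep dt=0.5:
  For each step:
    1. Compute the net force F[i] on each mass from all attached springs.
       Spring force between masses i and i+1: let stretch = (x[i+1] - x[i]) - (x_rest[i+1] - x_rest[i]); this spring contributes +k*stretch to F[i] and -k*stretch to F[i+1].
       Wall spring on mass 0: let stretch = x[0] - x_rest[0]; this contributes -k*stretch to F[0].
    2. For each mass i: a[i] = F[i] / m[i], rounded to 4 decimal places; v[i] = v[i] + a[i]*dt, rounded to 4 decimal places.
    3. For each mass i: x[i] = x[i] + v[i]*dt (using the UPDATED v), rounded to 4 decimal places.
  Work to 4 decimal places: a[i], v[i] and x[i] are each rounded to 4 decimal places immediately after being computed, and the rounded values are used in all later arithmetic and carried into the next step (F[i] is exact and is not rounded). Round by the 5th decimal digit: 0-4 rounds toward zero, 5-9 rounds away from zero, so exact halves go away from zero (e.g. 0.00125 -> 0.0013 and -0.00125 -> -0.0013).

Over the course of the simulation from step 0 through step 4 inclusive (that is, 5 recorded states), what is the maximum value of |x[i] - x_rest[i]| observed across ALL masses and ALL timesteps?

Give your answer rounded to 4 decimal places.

Step 0: x=[7.0000 13.0000 18.0000] v=[0.0000 0.0000 0.0000]
Step 1: x=[6.7500 12.7500 18.2500] v=[-0.5000 -0.5000 0.5000]
Step 2: x=[6.3125 12.3750 18.6250] v=[-0.8750 -0.7500 0.7500]
Step 3: x=[5.8125 12.0469 18.9375] v=[-1.0000 -0.6563 0.6250]
Step 4: x=[5.4180 11.8828 19.0274] v=[-0.7891 -0.3282 0.1797]
Max displacement = 1.0274

Answer: 1.0274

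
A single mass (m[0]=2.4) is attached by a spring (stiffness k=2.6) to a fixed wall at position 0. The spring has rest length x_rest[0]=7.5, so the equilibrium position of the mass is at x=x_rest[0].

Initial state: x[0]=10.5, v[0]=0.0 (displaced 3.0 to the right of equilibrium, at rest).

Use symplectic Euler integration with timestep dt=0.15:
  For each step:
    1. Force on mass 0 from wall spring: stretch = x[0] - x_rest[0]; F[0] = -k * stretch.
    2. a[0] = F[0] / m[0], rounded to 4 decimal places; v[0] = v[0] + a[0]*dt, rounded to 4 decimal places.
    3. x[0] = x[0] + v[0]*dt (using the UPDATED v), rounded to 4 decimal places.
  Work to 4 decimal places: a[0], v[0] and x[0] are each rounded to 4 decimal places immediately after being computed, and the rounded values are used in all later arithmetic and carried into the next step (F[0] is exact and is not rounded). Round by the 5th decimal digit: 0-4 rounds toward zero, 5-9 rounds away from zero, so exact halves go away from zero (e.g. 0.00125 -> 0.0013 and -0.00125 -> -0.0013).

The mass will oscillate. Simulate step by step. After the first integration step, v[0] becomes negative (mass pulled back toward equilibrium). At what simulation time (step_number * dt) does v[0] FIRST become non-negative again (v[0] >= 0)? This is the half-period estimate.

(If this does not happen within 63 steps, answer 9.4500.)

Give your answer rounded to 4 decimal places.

Step 0: x=[10.5000] v=[0.0000]
Step 1: x=[10.4269] v=[-0.4875]
Step 2: x=[10.2824] v=[-0.9631]
Step 3: x=[10.0701] v=[-1.4152]
Step 4: x=[9.7952] v=[-1.8328]
Step 5: x=[9.4643] v=[-2.2058]
Step 6: x=[9.0856] v=[-2.5250]
Step 7: x=[8.6682] v=[-2.7827]
Step 8: x=[8.2223] v=[-2.9725]
Step 9: x=[7.7588] v=[-3.0899]
Step 10: x=[7.2890] v=[-3.1320]
Step 11: x=[6.8243] v=[-3.0977]
Step 12: x=[6.3761] v=[-2.9879]
Step 13: x=[5.9553] v=[-2.8053]
Step 14: x=[5.5722] v=[-2.5543]
Step 15: x=[5.2361] v=[-2.2410]
Step 16: x=[4.9551] v=[-1.8731]
Step 17: x=[4.7362] v=[-1.4596]
Step 18: x=[4.5846] v=[-1.0105]
Step 19: x=[4.5041] v=[-0.5367]
Step 20: x=[4.4966] v=[-0.0499]
Step 21: x=[4.5623] v=[0.4382]
First v>=0 after going negative at step 21, time=3.1500

Answer: 3.1500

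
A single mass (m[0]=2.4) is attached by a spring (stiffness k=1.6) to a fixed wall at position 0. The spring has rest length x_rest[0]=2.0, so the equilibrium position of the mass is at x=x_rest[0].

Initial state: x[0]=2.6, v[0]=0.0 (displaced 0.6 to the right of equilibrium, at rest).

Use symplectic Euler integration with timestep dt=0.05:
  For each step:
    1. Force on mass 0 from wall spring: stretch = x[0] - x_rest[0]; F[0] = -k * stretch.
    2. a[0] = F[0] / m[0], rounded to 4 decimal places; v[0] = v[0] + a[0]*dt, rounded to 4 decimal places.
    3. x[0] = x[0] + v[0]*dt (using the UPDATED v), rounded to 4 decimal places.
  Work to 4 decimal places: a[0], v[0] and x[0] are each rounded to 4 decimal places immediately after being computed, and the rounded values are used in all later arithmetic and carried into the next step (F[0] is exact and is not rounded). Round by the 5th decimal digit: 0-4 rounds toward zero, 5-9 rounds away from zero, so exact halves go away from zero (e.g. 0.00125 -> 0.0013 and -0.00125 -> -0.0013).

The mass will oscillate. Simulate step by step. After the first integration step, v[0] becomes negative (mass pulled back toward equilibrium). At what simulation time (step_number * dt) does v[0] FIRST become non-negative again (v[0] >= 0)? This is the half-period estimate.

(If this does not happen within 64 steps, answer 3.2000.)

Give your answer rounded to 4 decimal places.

Answer: 3.2000

Derivation:
Step 0: x=[2.6000] v=[0.0000]
Step 1: x=[2.5990] v=[-0.0200]
Step 2: x=[2.5970] v=[-0.0400]
Step 3: x=[2.5940] v=[-0.0599]
Step 4: x=[2.5900] v=[-0.0797]
Step 5: x=[2.5850] v=[-0.0994]
Step 6: x=[2.5791] v=[-0.1189]
Step 7: x=[2.5722] v=[-0.1382]
Step 8: x=[2.5643] v=[-0.1573]
Step 9: x=[2.5555] v=[-0.1761]
Step 10: x=[2.5458] v=[-0.1946]
Step 11: x=[2.5352] v=[-0.2128]
Step 12: x=[2.5237] v=[-0.2306]
Step 13: x=[2.5113] v=[-0.2481]
Step 14: x=[2.4980] v=[-0.2651]
Step 15: x=[2.4839] v=[-0.2817]
Step 16: x=[2.4690] v=[-0.2978]
Step 17: x=[2.4533] v=[-0.3134]
Step 18: x=[2.4369] v=[-0.3285]
Step 19: x=[2.4197] v=[-0.3431]
Step 20: x=[2.4018] v=[-0.3571]
Step 21: x=[2.3833] v=[-0.3705]
Step 22: x=[2.3641] v=[-0.3833]
Step 23: x=[2.3443] v=[-0.3954]
Step 24: x=[2.3240] v=[-0.4069]
Step 25: x=[2.3031] v=[-0.4177]
Step 26: x=[2.2817] v=[-0.4278]
Step 27: x=[2.2598] v=[-0.4372]
Step 28: x=[2.2375] v=[-0.4459]
Step 29: x=[2.2148] v=[-0.4538]
Step 30: x=[2.1918] v=[-0.4610]
Step 31: x=[2.1684] v=[-0.4674]
Step 32: x=[2.1448] v=[-0.4730]
Step 33: x=[2.1209] v=[-0.4778]
Step 34: x=[2.0968] v=[-0.4818]
Step 35: x=[2.0726] v=[-0.4850]
Step 36: x=[2.0482] v=[-0.4874]
Step 37: x=[2.0238] v=[-0.4890]
Step 38: x=[1.9993] v=[-0.4898]
Step 39: x=[1.9748] v=[-0.4898]
Step 40: x=[1.9504] v=[-0.4890]
Step 41: x=[1.9260] v=[-0.4873]
Step 42: x=[1.9018] v=[-0.4848]
Step 43: x=[1.8777] v=[-0.4815]
Step 44: x=[1.8538] v=[-0.4774]
Step 45: x=[1.8302] v=[-0.4725]
Step 46: x=[1.8069] v=[-0.4668]
Step 47: x=[1.7839] v=[-0.4604]
Step 48: x=[1.7612] v=[-0.4532]
Step 49: x=[1.7389] v=[-0.4452]
Step 50: x=[1.7171] v=[-0.4365]
Step 51: x=[1.6957] v=[-0.4271]
Step 52: x=[1.6749] v=[-0.4170]
Step 53: x=[1.6546] v=[-0.4062]
Step 54: x=[1.6349] v=[-0.3947]
Step 55: x=[1.6158] v=[-0.3825]
Step 56: x=[1.5973] v=[-0.3697]
Step 57: x=[1.5795] v=[-0.3563]
Step 58: x=[1.5624] v=[-0.3423]
Step 59: x=[1.5460] v=[-0.3277]
Step 60: x=[1.5304] v=[-0.3126]
Step 61: x=[1.5156] v=[-0.2969]
Step 62: x=[1.5016] v=[-0.2808]
Step 63: x=[1.4884] v=[-0.2642]
Step 64: x=[1.4760] v=[-0.2471]
v[0] did not become non-negative within 64 steps; using fallback time=3.2000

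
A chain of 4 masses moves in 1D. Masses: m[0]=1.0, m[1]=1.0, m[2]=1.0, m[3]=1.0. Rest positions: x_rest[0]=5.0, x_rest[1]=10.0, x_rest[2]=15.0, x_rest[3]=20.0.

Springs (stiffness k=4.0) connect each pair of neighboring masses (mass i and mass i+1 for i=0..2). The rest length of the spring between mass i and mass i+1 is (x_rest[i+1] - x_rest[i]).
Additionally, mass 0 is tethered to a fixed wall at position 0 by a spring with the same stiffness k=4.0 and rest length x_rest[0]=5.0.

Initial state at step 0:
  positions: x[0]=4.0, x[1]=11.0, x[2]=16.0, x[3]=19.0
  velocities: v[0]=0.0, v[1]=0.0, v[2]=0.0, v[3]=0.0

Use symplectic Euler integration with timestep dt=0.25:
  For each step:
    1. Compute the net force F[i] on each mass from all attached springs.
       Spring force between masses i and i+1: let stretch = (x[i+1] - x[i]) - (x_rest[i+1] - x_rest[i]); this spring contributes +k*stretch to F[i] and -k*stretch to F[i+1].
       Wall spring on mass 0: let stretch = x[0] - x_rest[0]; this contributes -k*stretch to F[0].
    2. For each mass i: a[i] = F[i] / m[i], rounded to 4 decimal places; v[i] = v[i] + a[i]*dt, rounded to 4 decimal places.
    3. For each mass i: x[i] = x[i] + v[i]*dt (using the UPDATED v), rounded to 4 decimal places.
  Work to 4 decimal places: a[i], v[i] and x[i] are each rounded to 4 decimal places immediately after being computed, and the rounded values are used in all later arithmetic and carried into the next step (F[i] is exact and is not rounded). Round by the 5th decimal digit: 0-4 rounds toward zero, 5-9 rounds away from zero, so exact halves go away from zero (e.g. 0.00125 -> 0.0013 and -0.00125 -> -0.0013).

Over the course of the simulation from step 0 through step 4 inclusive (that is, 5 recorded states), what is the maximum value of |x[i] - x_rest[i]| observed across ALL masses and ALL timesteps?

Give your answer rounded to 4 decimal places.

Answer: 1.3281

Derivation:
Step 0: x=[4.0000 11.0000 16.0000 19.0000] v=[0.0000 0.0000 0.0000 0.0000]
Step 1: x=[4.7500 10.5000 15.5000 19.5000] v=[3.0000 -2.0000 -2.0000 2.0000]
Step 2: x=[5.7500 9.8125 14.7500 20.2500] v=[4.0000 -2.7500 -3.0000 3.0000]
Step 3: x=[6.3281 9.3438 14.1406 20.8750] v=[2.3125 -1.8750 -2.4375 2.5000]
Step 4: x=[6.0781 9.3203 14.0156 21.0664] v=[-0.9999 -0.0939 -0.4999 0.7656]
Max displacement = 1.3281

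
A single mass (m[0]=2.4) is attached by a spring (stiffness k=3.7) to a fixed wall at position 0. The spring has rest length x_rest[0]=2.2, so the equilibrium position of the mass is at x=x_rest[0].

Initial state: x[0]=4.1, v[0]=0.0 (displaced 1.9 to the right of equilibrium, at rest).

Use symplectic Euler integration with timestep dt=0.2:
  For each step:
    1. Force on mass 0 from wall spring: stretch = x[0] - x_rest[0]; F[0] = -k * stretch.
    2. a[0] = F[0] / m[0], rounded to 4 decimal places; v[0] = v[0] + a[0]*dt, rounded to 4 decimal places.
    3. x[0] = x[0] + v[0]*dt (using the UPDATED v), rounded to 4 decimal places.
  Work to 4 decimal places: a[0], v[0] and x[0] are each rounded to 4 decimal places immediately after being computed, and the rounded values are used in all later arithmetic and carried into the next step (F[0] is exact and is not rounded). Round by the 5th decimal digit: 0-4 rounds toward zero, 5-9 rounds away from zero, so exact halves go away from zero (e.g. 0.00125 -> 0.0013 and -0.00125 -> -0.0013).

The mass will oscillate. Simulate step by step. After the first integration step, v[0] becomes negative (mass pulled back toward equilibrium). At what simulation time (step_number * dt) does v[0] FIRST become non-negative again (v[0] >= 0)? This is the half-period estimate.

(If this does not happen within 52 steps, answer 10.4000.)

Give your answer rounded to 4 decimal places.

Step 0: x=[4.1000] v=[0.0000]
Step 1: x=[3.9828] v=[-0.5858]
Step 2: x=[3.7557] v=[-1.1355]
Step 3: x=[3.4327] v=[-1.6152]
Step 4: x=[3.0336] v=[-1.9953]
Step 5: x=[2.5831] v=[-2.2523]
Step 6: x=[2.1090] v=[-2.3704]
Step 7: x=[1.6405] v=[-2.3423]
Step 8: x=[1.2065] v=[-2.1698]
Step 9: x=[0.8338] v=[-1.8635]
Step 10: x=[0.5453] v=[-1.4423]
Step 11: x=[0.3589] v=[-0.9321]
Step 12: x=[0.2860] v=[-0.3644]
Step 13: x=[0.3312] v=[0.2258]
First v>=0 after going negative at step 13, time=2.6000

Answer: 2.6000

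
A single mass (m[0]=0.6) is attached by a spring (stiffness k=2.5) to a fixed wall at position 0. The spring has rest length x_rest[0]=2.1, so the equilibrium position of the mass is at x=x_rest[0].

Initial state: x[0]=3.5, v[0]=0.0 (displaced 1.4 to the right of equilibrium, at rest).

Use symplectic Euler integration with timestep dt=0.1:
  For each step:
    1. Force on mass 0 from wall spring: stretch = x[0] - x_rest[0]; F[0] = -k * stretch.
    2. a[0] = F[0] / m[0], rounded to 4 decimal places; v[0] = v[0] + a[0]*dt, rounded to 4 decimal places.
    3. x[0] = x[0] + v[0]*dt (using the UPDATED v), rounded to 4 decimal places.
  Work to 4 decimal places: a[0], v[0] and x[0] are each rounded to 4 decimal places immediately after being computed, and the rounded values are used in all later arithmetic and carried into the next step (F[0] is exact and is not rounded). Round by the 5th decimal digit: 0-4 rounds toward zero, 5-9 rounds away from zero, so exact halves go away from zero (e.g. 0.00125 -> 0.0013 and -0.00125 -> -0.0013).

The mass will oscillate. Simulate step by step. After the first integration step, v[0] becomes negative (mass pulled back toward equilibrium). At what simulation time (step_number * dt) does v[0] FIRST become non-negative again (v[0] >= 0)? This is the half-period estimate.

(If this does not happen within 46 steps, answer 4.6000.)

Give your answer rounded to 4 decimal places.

Answer: 1.6000

Derivation:
Step 0: x=[3.5000] v=[0.0000]
Step 1: x=[3.4417] v=[-0.5833]
Step 2: x=[3.3275] v=[-1.1423]
Step 3: x=[3.1621] v=[-1.6538]
Step 4: x=[2.9525] v=[-2.0963]
Step 5: x=[2.7074] v=[-2.4515]
Step 6: x=[2.4369] v=[-2.7046]
Step 7: x=[2.1524] v=[-2.8450]
Step 8: x=[1.8657] v=[-2.8668]
Step 9: x=[1.5888] v=[-2.7692]
Step 10: x=[1.3332] v=[-2.5562]
Step 11: x=[1.1095] v=[-2.2367]
Step 12: x=[0.9271] v=[-1.8240]
Step 13: x=[0.7936] v=[-1.3353]
Step 14: x=[0.7145] v=[-0.7910]
Step 15: x=[0.6931] v=[-0.2137]
Step 16: x=[0.7304] v=[0.3725]
First v>=0 after going negative at step 16, time=1.6000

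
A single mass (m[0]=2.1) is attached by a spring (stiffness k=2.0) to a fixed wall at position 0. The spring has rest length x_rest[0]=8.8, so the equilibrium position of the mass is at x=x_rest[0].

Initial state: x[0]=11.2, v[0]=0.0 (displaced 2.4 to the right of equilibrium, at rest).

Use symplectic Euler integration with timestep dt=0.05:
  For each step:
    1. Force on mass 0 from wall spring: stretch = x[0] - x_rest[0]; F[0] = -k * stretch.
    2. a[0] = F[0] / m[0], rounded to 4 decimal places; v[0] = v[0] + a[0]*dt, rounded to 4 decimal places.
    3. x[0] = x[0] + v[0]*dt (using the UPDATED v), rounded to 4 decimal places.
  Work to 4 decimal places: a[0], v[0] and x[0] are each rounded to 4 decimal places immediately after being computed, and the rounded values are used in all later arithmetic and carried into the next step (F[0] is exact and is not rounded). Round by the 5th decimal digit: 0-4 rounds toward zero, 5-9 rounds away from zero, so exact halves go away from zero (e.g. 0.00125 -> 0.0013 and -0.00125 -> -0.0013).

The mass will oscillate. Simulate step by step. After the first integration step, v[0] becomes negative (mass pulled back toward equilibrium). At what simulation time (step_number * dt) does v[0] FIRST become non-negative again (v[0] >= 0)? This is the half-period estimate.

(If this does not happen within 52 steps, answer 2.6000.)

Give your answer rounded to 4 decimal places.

Answer: 2.6000

Derivation:
Step 0: x=[11.2000] v=[0.0000]
Step 1: x=[11.1943] v=[-0.1143]
Step 2: x=[11.1829] v=[-0.2283]
Step 3: x=[11.1658] v=[-0.3418]
Step 4: x=[11.1431] v=[-0.4545]
Step 5: x=[11.1148] v=[-0.5661]
Step 6: x=[11.0810] v=[-0.6763]
Step 7: x=[11.0418] v=[-0.7849]
Step 8: x=[10.9972] v=[-0.8917]
Step 9: x=[10.9474] v=[-0.9963]
Step 10: x=[10.8925] v=[-1.0986]
Step 11: x=[10.8326] v=[-1.1982]
Step 12: x=[10.7679] v=[-1.2950]
Step 13: x=[10.6985] v=[-1.3887]
Step 14: x=[10.6245] v=[-1.4791]
Step 15: x=[10.5462] v=[-1.5660]
Step 16: x=[10.4637] v=[-1.6492]
Step 17: x=[10.3773] v=[-1.7284]
Step 18: x=[10.2871] v=[-1.8035]
Step 19: x=[10.1934] v=[-1.8743]
Step 20: x=[10.0964] v=[-1.9407]
Step 21: x=[9.9963] v=[-2.0024]
Step 22: x=[9.8933] v=[-2.0594]
Step 23: x=[9.7877] v=[-2.1115]
Step 24: x=[9.6798] v=[-2.1585]
Step 25: x=[9.5698] v=[-2.2004]
Step 26: x=[9.4579] v=[-2.2371]
Step 27: x=[9.3445] v=[-2.2684]
Step 28: x=[9.2298] v=[-2.2943]
Step 29: x=[9.1141] v=[-2.3148]
Step 30: x=[8.9976] v=[-2.3298]
Step 31: x=[8.8806] v=[-2.3392]
Step 32: x=[8.7635] v=[-2.3430]
Step 33: x=[8.6464] v=[-2.3413]
Step 34: x=[8.5297] v=[-2.3340]
Step 35: x=[8.4136] v=[-2.3211]
Step 36: x=[8.2985] v=[-2.3027]
Step 37: x=[8.1846] v=[-2.2788]
Step 38: x=[8.0721] v=[-2.2495]
Step 39: x=[7.9614] v=[-2.2148]
Step 40: x=[7.8527] v=[-2.1749]
Step 41: x=[7.7462] v=[-2.1298]
Step 42: x=[7.6422] v=[-2.0796]
Step 43: x=[7.5410] v=[-2.0245]
Step 44: x=[7.4428] v=[-1.9646]
Step 45: x=[7.3478] v=[-1.9000]
Step 46: x=[7.2563] v=[-1.8309]
Step 47: x=[7.1684] v=[-1.7574]
Step 48: x=[7.0844] v=[-1.6797]
Step 49: x=[7.0045] v=[-1.5980]
Step 50: x=[6.9289] v=[-1.5125]
Step 51: x=[6.8577] v=[-1.4234]
Step 52: x=[6.7912] v=[-1.3309]
v[0] did not become non-negative within 52 steps; using fallback time=2.6000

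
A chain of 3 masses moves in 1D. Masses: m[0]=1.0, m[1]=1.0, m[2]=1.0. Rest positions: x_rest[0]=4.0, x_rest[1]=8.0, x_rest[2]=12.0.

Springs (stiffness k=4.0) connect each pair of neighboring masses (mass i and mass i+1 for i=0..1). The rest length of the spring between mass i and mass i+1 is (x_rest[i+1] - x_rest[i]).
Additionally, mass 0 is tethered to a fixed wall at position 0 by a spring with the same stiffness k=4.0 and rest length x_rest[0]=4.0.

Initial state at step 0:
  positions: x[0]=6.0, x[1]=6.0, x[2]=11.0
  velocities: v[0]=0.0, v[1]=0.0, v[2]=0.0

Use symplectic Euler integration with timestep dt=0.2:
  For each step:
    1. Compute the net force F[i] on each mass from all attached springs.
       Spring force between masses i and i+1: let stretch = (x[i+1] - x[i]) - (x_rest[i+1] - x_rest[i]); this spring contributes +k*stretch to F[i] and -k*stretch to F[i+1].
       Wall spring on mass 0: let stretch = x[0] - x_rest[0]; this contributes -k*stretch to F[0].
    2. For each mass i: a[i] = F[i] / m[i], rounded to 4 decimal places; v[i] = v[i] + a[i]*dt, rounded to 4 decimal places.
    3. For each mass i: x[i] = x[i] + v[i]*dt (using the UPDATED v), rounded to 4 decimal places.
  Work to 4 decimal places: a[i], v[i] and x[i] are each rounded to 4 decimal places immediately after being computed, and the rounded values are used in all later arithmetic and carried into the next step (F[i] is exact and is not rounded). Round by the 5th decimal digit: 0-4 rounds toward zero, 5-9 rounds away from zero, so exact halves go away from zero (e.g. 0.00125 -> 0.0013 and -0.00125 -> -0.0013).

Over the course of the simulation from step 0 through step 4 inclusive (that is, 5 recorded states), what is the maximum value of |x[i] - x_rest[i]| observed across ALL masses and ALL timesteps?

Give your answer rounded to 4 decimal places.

Step 0: x=[6.0000 6.0000 11.0000] v=[0.0000 0.0000 0.0000]
Step 1: x=[5.0400 6.8000 10.8400] v=[-4.8000 4.0000 -0.8000]
Step 2: x=[3.5552 7.9648 10.6736] v=[-7.4240 5.8240 -0.8320]
Step 3: x=[2.2071 8.8575 10.7138] v=[-6.7405 4.4634 0.2010]
Step 4: x=[1.5699 8.9831 11.0970] v=[-3.1859 0.6281 1.9160]
Max displacement = 2.4301

Answer: 2.4301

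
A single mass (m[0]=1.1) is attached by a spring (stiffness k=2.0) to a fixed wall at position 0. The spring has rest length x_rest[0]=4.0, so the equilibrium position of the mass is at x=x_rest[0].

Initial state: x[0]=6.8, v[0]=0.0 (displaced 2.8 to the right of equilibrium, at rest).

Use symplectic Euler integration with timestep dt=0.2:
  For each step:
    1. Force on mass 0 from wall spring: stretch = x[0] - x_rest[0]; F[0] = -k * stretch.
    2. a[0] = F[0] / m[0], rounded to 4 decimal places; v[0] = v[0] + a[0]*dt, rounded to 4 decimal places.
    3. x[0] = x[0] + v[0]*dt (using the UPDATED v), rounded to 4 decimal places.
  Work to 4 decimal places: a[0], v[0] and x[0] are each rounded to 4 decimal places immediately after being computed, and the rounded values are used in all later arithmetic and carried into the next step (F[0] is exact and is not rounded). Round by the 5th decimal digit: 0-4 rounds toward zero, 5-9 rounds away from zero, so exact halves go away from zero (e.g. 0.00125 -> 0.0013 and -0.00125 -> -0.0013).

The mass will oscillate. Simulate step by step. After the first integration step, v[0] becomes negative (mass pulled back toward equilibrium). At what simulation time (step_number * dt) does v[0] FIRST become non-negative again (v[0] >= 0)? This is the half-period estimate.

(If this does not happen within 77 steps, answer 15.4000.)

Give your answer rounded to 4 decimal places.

Answer: 2.4000

Derivation:
Step 0: x=[6.8000] v=[0.0000]
Step 1: x=[6.5964] v=[-1.0182]
Step 2: x=[6.2039] v=[-1.9623]
Step 3: x=[5.6512] v=[-2.7637]
Step 4: x=[4.9784] v=[-3.3641]
Step 5: x=[4.2344] v=[-3.7199]
Step 6: x=[3.4734] v=[-3.8051]
Step 7: x=[2.7507] v=[-3.6136]
Step 8: x=[2.1188] v=[-3.1593]
Step 9: x=[1.6238] v=[-2.4752]
Step 10: x=[1.3016] v=[-1.6111]
Step 11: x=[1.1756] v=[-0.6299]
Step 12: x=[1.2550] v=[0.3972]
First v>=0 after going negative at step 12, time=2.4000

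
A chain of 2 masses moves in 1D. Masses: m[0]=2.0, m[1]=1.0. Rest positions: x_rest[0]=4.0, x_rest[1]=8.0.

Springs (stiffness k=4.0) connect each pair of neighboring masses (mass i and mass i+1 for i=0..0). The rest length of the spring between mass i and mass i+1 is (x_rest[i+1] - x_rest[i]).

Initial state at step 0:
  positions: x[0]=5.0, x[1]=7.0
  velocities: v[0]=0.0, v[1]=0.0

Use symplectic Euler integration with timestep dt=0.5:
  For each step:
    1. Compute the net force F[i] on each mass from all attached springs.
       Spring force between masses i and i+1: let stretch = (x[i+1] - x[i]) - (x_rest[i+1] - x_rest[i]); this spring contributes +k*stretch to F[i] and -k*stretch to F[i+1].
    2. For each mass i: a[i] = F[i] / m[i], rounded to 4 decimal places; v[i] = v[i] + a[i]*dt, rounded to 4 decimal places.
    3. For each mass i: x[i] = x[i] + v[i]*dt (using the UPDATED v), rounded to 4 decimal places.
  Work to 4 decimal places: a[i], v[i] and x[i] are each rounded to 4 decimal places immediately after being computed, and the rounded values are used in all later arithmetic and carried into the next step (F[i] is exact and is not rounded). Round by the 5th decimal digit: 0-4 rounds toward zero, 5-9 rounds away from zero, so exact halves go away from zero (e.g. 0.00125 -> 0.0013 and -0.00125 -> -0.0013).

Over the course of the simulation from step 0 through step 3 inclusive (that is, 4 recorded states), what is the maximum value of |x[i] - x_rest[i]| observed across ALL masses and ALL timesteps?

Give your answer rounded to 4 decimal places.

Step 0: x=[5.0000 7.0000] v=[0.0000 0.0000]
Step 1: x=[4.0000 9.0000] v=[-2.0000 4.0000]
Step 2: x=[3.5000 10.0000] v=[-1.0000 2.0000]
Step 3: x=[4.2500 8.5000] v=[1.5000 -3.0000]
Max displacement = 2.0000

Answer: 2.0000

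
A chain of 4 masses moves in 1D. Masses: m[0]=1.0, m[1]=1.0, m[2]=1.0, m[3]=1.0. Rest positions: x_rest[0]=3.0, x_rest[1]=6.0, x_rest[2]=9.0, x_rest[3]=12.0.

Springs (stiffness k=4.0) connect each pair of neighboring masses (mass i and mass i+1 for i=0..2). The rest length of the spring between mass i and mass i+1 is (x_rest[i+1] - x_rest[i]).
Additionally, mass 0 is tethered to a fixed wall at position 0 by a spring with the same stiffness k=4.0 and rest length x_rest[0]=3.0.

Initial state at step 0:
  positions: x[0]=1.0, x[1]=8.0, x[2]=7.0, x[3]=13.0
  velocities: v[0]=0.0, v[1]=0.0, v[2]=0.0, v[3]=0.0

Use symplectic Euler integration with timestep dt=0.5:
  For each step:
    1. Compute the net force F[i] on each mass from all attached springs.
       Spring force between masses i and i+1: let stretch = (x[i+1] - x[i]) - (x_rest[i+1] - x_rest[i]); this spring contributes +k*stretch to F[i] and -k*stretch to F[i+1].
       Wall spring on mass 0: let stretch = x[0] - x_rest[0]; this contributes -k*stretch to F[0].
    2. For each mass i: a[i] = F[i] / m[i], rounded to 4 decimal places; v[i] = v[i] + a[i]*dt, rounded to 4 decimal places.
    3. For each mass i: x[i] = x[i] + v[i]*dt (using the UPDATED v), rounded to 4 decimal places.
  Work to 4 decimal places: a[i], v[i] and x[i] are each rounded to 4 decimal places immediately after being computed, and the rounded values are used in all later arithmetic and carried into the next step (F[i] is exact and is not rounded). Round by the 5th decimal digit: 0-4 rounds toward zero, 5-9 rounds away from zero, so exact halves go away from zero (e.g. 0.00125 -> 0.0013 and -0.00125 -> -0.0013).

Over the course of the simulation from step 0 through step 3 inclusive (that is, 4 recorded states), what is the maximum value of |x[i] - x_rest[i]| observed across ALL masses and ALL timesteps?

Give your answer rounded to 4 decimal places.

Answer: 7.0000

Derivation:
Step 0: x=[1.0000 8.0000 7.0000 13.0000] v=[0.0000 0.0000 0.0000 0.0000]
Step 1: x=[7.0000 0.0000 14.0000 10.0000] v=[12.0000 -16.0000 14.0000 -6.0000]
Step 2: x=[-1.0000 13.0000 3.0000 14.0000] v=[-16.0000 26.0000 -22.0000 8.0000]
Step 3: x=[6.0000 2.0000 13.0000 10.0000] v=[14.0000 -22.0000 20.0000 -8.0000]
Max displacement = 7.0000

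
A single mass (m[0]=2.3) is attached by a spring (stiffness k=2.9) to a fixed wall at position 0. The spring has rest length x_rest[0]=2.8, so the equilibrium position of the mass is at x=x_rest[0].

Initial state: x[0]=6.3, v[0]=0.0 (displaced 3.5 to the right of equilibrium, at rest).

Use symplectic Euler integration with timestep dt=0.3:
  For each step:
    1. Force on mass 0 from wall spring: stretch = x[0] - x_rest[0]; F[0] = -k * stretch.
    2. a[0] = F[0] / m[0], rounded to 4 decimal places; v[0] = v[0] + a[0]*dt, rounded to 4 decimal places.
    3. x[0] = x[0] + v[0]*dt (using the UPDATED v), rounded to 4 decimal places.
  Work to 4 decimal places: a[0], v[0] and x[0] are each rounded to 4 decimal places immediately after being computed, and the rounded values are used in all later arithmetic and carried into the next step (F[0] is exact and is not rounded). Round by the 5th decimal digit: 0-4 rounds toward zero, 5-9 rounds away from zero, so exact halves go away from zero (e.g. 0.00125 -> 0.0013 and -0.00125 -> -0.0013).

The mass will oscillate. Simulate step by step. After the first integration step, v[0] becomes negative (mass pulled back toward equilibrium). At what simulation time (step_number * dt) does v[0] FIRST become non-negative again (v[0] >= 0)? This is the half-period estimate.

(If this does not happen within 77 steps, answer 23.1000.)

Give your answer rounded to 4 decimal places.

Step 0: x=[6.3000] v=[0.0000]
Step 1: x=[5.9028] v=[-1.3239]
Step 2: x=[5.1535] v=[-2.4976]
Step 3: x=[4.1371] v=[-3.3879]
Step 4: x=[2.9690] v=[-3.8937]
Step 5: x=[1.7817] v=[-3.9576]
Step 6: x=[0.7100] v=[-3.5724]
Step 7: x=[-0.1245] v=[-2.7818]
Step 8: x=[-0.6272] v=[-1.6756]
Step 9: x=[-0.7410] v=[-0.3792]
Step 10: x=[-0.4529] v=[0.9602]
First v>=0 after going negative at step 10, time=3.0000

Answer: 3.0000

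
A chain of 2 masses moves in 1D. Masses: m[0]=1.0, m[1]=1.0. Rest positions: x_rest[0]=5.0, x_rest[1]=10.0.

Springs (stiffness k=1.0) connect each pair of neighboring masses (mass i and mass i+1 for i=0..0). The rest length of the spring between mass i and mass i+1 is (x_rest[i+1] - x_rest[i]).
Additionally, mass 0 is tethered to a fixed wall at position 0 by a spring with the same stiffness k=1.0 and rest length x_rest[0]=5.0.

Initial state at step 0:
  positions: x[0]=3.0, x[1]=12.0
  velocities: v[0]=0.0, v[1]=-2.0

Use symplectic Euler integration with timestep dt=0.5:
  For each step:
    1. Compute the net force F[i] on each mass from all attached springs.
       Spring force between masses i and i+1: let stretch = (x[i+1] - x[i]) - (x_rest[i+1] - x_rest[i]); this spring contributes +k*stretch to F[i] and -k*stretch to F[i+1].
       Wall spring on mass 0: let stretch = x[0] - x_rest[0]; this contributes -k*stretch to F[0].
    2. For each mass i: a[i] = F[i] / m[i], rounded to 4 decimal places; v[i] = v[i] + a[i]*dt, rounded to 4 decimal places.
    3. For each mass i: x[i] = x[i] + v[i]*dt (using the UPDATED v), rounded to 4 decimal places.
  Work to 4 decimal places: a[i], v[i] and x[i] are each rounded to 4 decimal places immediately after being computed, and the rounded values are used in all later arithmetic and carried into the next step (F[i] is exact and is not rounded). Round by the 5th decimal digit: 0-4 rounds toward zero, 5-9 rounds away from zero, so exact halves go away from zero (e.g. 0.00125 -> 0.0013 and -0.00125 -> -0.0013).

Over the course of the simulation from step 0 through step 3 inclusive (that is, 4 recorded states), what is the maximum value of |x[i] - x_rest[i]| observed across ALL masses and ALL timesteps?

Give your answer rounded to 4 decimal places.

Answer: 3.4062

Derivation:
Step 0: x=[3.0000 12.0000] v=[0.0000 -2.0000]
Step 1: x=[4.5000 10.0000] v=[3.0000 -4.0000]
Step 2: x=[6.2500 7.8750] v=[3.5000 -4.2500]
Step 3: x=[6.8438 6.5938] v=[1.1875 -2.5625]
Max displacement = 3.4062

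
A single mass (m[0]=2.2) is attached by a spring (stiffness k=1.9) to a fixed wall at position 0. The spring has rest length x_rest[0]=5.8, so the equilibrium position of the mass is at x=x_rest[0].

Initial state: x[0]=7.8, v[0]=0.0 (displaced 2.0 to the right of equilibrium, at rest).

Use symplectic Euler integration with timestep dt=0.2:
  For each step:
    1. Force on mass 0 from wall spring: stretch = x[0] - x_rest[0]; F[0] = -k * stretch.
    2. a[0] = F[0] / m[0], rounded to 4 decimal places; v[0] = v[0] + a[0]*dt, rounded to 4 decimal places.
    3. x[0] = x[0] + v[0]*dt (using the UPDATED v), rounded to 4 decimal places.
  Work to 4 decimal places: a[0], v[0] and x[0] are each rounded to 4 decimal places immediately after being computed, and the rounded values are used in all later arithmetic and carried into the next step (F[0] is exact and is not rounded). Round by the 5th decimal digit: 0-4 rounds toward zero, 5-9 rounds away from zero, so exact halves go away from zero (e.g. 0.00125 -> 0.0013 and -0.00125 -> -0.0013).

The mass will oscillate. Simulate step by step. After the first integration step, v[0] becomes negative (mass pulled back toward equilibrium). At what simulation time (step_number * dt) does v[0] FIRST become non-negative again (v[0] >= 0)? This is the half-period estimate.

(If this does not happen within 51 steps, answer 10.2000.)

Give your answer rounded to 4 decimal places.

Step 0: x=[7.8000] v=[0.0000]
Step 1: x=[7.7309] v=[-0.3455]
Step 2: x=[7.5951] v=[-0.6790]
Step 3: x=[7.3973] v=[-0.9891]
Step 4: x=[7.1443] v=[-1.2650]
Step 5: x=[6.8449] v=[-1.4972]
Step 6: x=[6.5094] v=[-1.6777]
Step 7: x=[6.1494] v=[-1.8002]
Step 8: x=[5.7773] v=[-1.8606]
Step 9: x=[5.4060] v=[-1.8567]
Step 10: x=[5.0483] v=[-1.7886]
Step 11: x=[4.7165] v=[-1.6588]
Step 12: x=[4.4222] v=[-1.4716]
Step 13: x=[4.1755] v=[-1.2336]
Step 14: x=[3.9849] v=[-0.9530]
Step 15: x=[3.8570] v=[-0.6395]
Step 16: x=[3.7962] v=[-0.3039]
Step 17: x=[3.8046] v=[0.0422]
First v>=0 after going negative at step 17, time=3.4000

Answer: 3.4000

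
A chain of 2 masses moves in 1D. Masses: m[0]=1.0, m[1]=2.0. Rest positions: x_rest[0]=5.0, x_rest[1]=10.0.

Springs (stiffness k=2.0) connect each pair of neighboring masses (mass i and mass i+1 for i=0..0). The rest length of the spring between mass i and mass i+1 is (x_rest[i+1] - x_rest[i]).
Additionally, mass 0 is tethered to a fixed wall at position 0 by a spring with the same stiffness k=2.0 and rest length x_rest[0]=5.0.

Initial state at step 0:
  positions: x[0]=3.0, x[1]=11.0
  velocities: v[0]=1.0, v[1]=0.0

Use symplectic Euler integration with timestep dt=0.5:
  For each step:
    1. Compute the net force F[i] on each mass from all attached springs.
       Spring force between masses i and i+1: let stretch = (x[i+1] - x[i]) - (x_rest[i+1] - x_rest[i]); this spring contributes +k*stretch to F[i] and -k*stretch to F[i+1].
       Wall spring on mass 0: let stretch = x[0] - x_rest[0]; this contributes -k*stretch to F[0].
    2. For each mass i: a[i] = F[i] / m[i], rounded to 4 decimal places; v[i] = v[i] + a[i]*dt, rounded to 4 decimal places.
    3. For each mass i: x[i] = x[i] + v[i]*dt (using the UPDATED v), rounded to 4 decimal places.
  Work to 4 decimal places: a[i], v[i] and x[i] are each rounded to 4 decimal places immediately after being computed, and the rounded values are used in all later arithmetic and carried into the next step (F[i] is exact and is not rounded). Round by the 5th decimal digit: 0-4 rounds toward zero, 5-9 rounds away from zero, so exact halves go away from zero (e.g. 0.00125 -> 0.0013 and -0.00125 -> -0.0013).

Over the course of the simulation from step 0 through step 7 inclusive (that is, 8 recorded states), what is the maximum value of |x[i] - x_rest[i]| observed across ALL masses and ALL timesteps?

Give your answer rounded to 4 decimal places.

Step 0: x=[3.0000 11.0000] v=[1.0000 0.0000]
Step 1: x=[6.0000 10.2500] v=[6.0000 -1.5000]
Step 2: x=[8.1250 9.6875] v=[4.2500 -1.1250]
Step 3: x=[6.9688 9.9844] v=[-2.3125 0.5938]
Step 4: x=[3.8360 10.7774] v=[-6.2657 1.5860]
Step 5: x=[2.2559 11.0851] v=[-3.1603 0.6153]
Step 6: x=[3.9624 10.4355] v=[3.4130 -1.2993]
Step 7: x=[6.9243 9.4176] v=[5.9237 -2.0359]
Max displacement = 3.1250

Answer: 3.1250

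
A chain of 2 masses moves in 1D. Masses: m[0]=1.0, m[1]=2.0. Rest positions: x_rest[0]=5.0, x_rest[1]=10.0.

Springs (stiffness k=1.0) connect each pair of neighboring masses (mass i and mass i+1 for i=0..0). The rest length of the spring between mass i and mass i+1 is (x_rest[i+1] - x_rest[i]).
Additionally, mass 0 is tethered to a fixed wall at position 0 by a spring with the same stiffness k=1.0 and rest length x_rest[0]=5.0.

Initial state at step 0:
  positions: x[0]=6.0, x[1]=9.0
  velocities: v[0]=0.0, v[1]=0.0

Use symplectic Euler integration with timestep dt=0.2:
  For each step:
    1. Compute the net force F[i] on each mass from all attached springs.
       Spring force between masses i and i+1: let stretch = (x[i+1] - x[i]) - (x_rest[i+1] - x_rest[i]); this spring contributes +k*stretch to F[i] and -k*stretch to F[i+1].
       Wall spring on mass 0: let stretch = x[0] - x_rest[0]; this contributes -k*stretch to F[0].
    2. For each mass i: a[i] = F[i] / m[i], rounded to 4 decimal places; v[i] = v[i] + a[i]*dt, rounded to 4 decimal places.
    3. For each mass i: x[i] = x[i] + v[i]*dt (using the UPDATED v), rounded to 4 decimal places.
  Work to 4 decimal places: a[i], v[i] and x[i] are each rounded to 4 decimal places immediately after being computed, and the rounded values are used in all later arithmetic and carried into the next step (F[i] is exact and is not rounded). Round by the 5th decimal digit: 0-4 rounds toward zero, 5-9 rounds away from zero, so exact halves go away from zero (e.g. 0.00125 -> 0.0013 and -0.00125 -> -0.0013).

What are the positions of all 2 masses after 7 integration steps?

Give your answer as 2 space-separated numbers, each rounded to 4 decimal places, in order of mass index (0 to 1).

Answer: 3.8510 9.7731

Derivation:
Step 0: x=[6.0000 9.0000] v=[0.0000 0.0000]
Step 1: x=[5.8800 9.0400] v=[-0.6000 0.2000]
Step 2: x=[5.6512 9.1168] v=[-1.1440 0.3840]
Step 3: x=[5.3350 9.2243] v=[-1.5811 0.5374]
Step 4: x=[4.9610 9.3540] v=[-1.8702 0.6485]
Step 5: x=[4.5642 9.4958] v=[-1.9838 0.7092]
Step 6: x=[4.1821 9.6390] v=[-1.9103 0.7160]
Step 7: x=[3.8510 9.7731] v=[-1.6553 0.6703]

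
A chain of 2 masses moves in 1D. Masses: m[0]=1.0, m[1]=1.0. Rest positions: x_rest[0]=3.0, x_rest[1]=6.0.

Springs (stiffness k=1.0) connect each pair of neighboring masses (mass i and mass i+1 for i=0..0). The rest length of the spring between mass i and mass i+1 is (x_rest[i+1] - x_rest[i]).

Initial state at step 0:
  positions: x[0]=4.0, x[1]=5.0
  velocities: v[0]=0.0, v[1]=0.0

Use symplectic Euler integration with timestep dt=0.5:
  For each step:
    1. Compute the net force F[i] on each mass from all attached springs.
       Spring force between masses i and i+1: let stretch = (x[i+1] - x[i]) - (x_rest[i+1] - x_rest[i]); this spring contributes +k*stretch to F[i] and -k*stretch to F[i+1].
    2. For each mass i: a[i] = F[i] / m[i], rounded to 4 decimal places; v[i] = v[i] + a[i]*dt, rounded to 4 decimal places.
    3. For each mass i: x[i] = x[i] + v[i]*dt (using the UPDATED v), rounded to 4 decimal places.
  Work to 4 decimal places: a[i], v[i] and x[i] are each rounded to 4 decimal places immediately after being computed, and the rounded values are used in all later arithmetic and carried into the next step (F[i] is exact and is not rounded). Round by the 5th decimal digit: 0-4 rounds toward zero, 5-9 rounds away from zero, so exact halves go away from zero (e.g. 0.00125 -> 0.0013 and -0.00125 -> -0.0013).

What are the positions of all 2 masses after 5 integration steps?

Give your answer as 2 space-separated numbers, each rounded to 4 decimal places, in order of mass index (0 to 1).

Answer: 2.2813 6.7188

Derivation:
Step 0: x=[4.0000 5.0000] v=[0.0000 0.0000]
Step 1: x=[3.5000 5.5000] v=[-1.0000 1.0000]
Step 2: x=[2.7500 6.2500] v=[-1.5000 1.5000]
Step 3: x=[2.1250 6.8750] v=[-1.2500 1.2500]
Step 4: x=[1.9375 7.0625] v=[-0.3750 0.3750]
Step 5: x=[2.2813 6.7188] v=[0.6875 -0.6875]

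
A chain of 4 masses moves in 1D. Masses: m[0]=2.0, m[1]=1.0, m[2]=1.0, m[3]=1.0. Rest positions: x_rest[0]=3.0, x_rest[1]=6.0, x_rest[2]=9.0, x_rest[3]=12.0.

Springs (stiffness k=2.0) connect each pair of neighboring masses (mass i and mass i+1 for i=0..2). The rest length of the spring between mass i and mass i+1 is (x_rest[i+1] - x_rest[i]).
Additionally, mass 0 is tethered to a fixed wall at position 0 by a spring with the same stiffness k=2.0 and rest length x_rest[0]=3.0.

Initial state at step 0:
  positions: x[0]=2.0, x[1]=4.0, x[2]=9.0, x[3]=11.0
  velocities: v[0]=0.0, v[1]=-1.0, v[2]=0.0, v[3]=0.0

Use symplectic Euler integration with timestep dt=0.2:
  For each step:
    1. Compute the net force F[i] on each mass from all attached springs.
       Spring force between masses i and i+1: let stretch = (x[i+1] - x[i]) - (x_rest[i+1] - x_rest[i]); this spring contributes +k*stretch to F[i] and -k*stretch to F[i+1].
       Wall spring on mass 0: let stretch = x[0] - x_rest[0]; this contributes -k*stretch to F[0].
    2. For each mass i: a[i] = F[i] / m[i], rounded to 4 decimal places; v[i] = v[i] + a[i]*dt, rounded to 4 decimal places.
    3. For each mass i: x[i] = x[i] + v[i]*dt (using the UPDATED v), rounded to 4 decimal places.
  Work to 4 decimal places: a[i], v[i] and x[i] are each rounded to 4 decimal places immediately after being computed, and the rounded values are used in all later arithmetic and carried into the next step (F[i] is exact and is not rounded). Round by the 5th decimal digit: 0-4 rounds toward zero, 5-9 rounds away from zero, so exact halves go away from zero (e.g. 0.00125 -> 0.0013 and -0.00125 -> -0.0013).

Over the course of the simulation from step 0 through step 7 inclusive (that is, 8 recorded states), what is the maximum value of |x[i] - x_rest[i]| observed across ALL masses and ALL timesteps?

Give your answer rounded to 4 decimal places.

Step 0: x=[2.0000 4.0000 9.0000 11.0000] v=[0.0000 -1.0000 0.0000 0.0000]
Step 1: x=[2.0000 4.0400 8.7600 11.0800] v=[0.0000 0.2000 -1.2000 0.4000]
Step 2: x=[2.0016 4.2944 8.3280 11.2144] v=[0.0080 1.2720 -2.1600 0.6720]
Step 3: x=[2.0148 4.6881 7.8042 11.3579] v=[0.0662 1.9683 -2.6189 0.7174]
Step 4: x=[2.0544 5.1172 7.3154 11.4571] v=[0.1979 2.1454 -2.4439 0.4959]
Step 5: x=[2.1343 5.4771 6.9821 11.4649] v=[0.3996 1.7996 -1.6665 0.0392]
Step 6: x=[2.2626 5.6900 6.8870 11.3541] v=[0.6413 1.0645 -0.4754 -0.5539]
Step 7: x=[2.4375 5.7245 7.0535 11.1260] v=[0.8743 0.1723 0.8326 -1.1407]
Max displacement = 2.1130

Answer: 2.1130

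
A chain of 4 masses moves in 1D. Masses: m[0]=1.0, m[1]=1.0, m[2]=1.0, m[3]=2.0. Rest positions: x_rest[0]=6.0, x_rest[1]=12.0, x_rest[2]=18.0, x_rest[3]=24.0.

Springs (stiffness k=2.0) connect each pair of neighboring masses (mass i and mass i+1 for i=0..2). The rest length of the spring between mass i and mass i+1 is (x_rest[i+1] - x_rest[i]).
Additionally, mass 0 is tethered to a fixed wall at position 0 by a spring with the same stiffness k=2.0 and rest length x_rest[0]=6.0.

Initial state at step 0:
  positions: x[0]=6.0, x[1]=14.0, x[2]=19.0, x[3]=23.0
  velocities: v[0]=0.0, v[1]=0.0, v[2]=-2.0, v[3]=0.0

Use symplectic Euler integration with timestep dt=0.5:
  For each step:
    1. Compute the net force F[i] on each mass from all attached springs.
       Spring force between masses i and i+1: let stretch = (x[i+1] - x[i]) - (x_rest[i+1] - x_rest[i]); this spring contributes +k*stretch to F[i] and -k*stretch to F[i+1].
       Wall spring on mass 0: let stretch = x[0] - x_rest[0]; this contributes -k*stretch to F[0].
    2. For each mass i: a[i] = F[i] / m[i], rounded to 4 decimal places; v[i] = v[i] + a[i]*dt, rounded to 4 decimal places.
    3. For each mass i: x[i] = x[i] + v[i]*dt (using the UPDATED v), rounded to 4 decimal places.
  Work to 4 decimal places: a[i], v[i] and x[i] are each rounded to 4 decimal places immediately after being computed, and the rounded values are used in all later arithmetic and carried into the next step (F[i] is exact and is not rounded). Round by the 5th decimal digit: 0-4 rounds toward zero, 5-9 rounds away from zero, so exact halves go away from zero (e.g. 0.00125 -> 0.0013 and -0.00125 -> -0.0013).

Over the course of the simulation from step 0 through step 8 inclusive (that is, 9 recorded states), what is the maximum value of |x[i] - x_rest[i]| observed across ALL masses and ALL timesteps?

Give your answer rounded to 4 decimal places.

Step 0: x=[6.0000 14.0000 19.0000 23.0000] v=[0.0000 0.0000 -2.0000 0.0000]
Step 1: x=[7.0000 12.5000 17.5000 23.5000] v=[2.0000 -3.0000 -3.0000 1.0000]
Step 2: x=[7.2500 10.7500 16.5000 24.0000] v=[0.5000 -3.5000 -2.0000 1.0000]
Step 3: x=[5.6250 10.1250 16.3750 24.1250] v=[-3.2500 -1.2500 -0.2500 0.2500]
Step 4: x=[3.4375 10.3750 17.0000 23.8125] v=[-4.3750 0.5000 1.2500 -0.6250]
Step 5: x=[3.0000 10.4688 17.7188 23.2969] v=[-0.8750 0.1875 1.4375 -1.0313]
Step 6: x=[4.7969 10.4532 17.6016 22.8867] v=[3.5938 -0.0313 -0.2344 -0.8204]
Step 7: x=[7.0235 11.1836 16.5528 22.6552] v=[4.4532 1.4608 -2.0977 -0.4630]
Step 8: x=[7.8184 12.5186 15.8706 22.3981] v=[1.5898 2.6699 -1.3645 -0.5142]
Max displacement = 3.0000

Answer: 3.0000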